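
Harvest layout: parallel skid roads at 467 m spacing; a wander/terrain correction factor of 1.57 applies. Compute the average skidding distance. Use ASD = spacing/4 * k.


Formula: ASD = (spacing / 4) * correction
Uncorrected distance = spacing / 4 = 467 / 4 = 116.75 m
ASD = 116.75 * 1.57 = 183 m

183


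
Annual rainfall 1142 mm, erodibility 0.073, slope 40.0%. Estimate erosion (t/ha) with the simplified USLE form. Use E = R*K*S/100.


Formula: E = R * K * S / 100  (simplified USLE)
R * K = 1142 * 0.073 = 83.366
E = 83.366 * 40.0 / 100 = 33.35 t/ha

33.35


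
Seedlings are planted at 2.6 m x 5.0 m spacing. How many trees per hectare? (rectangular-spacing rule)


Formula: TPH = 10000 m^2/ha / (spacing_x * spacing_y)
Area per tree = 2.6 m * 5.0 m = 13.0 m^2
TPH = 10000 / 13.0 = 769 trees/ha

769


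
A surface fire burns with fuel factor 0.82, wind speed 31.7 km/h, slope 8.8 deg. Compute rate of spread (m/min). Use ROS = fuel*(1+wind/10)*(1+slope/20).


Formula: ROS = fuel * (1 + wind/10) * (1 + slope/20)
Wind factor = 1 + 31.7/10 = 4.17
Slope factor = 1 + 8.8/20 = 1.44
ROS = 0.82 * 4.17 * 1.44 = 4.92 m/min

4.92


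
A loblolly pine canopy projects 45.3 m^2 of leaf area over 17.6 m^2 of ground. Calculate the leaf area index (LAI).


Formula: LAI = total leaf area / ground area  (dimensionless)
LAI = 45.3 m^2 / 17.6 m^2
LAI = 2.57

2.57


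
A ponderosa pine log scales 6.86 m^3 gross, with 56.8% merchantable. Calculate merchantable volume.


Formula: MV = V_total * (merchantable_pct / 100)
Merchantable fraction = 56.8% / 100 = 0.568
MV = 6.86 m^3 * 0.568 = 3.896 m^3

3.896


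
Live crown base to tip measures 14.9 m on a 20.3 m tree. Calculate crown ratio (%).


Formula: Crown Ratio = (Crown Length / Total Height) * 100
CR = (14.9 m / 20.3 m) * 100
CR = 0.734 * 100 = 73.4%

73.4


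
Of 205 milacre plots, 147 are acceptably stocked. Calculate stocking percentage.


Formula: Stocking % = stocked plots / total plots * 100
Stocking = 147 / 205 * 100
Stocking = 0.7171 * 100 = 71.7%

71.7


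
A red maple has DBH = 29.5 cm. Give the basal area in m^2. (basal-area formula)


Formula: BA = pi * (DBH/2)^2 / 10000  (cm^2 to m^2)
Radius = DBH/2 = 29.5/2 = 14.75 cm
BA = pi * 14.75^2 / 10000
   = 683.4928 cm^2 / 10000
   = 0.0683 m^2

0.0683


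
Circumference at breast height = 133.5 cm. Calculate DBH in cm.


Formula: DBH = C / pi
DBH = 133.5 / pi
pi = 3.14159...
DBH = 42.5 cm

42.5


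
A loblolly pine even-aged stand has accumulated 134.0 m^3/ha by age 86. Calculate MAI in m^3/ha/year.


Formula: MAI = Total Volume / Stand Age
MAI = 134.0 m^3/ha / 86 years
MAI = 1.56 m^3/ha/year

1.56


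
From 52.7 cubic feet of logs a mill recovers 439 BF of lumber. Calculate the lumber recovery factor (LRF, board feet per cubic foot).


Formula: LRF = Lumber Output (BF) / Log Input (ft^3)
LRF = 439 BF / 52.7 ft^3
LRF = 8.33 BF/ft^3

8.33


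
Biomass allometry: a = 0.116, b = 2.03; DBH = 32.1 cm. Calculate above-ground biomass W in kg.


Formula: W = a * DBH^b  (allometric power law)
DBH^b = 32.1^2.03 = 1143.4185
W = 0.116 * 1143.4185 = 132.6 kg

132.6


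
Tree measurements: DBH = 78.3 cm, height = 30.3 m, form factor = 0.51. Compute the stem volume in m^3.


Formula: V = pi * (DBH/200)^2 * H * ff
Radius = DBH/200 = 78.3/200 = 0.3915 m
Radius^2 = 0.3915^2 = 0.15327225 m^2
V = pi * 0.15327225 * 30.3 * 0.51
V = 7.441 m^3

7.441


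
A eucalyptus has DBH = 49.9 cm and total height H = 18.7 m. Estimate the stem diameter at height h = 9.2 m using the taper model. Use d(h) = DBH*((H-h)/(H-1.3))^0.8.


Taper: d(h) = DBH * ((H - h) / (H - 1.3))^0.8
Numerator = H - h = 18.7 - 9.2 = 9.5 m
Denominator = H - 1.3 = 18.7 - 1.3 = 17.4 m
Ratio = 9.5 / 17.4 = 0.54598
d = 49.9 * 0.54598^0.8 = 30.7 cm

30.7


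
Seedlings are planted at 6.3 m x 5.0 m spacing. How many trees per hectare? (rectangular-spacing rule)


Formula: TPH = 10000 m^2/ha / (spacing_x * spacing_y)
Area per tree = 6.3 m * 5.0 m = 31.5 m^2
TPH = 10000 / 31.5 = 317 trees/ha

317


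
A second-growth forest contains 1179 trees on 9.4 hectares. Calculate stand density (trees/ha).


Formula: Stand Density = N_trees / Area_ha
Density = 1179 trees / 9.4 ha
Density = 125 trees/ha

125


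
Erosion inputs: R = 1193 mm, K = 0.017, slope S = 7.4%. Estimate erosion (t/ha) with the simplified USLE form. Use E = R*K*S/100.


Formula: E = R * K * S / 100  (simplified USLE)
R * K = 1193 * 0.017 = 20.281
E = 20.281 * 7.4 / 100 = 1.5 t/ha

1.5


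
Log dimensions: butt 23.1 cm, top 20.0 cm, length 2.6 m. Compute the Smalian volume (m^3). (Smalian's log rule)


Smalian: V = (A1 + A2)/2 * L,  A = pi*(D/200)^2
A1 = pi*(23.1/200)^2 = 0.04191 m^2
A2 = pi*(20.0/200)^2 = 0.031416 m^2
V = (0.04191+0.031416)/2*2.6 = 0.0953 m^3

0.0953


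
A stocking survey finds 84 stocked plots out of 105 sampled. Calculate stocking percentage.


Formula: Stocking % = stocked plots / total plots * 100
Stocking = 84 / 105 * 100
Stocking = 0.8 * 100 = 80.0%

80.0


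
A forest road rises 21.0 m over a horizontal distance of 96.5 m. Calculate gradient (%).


Formula: Gradient = rise / run * 100
Gradient = 21.0 / 96.5 * 100 = 21.8%

21.8


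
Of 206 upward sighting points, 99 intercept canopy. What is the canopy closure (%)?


Formula: Canopy closure = covered points / total points * 100
Closure = 99 / 206 * 100
Closure = 0.4806 * 100 = 48.1%

48.1


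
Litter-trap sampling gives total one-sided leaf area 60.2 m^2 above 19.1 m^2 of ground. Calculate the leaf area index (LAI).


Formula: LAI = total leaf area / ground area  (dimensionless)
LAI = 60.2 m^2 / 19.1 m^2
LAI = 3.15

3.15


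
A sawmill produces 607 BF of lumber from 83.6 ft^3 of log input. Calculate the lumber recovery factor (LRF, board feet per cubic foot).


Formula: LRF = Lumber Output (BF) / Log Input (ft^3)
LRF = 607 BF / 83.6 ft^3
LRF = 7.26 BF/ft^3

7.26


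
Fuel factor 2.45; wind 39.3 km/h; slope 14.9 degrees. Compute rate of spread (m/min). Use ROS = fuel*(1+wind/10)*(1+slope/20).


Formula: ROS = fuel * (1 + wind/10) * (1 + slope/20)
Wind factor = 1 + 39.3/10 = 4.93
Slope factor = 1 + 14.9/20 = 1.745
ROS = 2.45 * 4.93 * 1.745 = 21.08 m/min

21.08


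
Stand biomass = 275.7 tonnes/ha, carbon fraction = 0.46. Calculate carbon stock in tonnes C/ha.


Formula: Carbon Stock = Biomass * Carbon Fraction
C = 275.7 t/ha * 0.46
C = 126.8 t C/ha

126.8


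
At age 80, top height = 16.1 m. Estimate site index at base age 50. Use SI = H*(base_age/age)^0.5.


Formula: SI = H_dom * (base_age / age)^0.5
Age ratio = 50 / 80 = 0.625
sqrt(age_ratio) = 0.79057
SI = 16.1 * 0.79057 = 12.7 m

12.7


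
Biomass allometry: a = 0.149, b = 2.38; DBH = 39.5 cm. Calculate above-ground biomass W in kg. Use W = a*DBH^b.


Formula: W = a * DBH^b  (allometric power law)
DBH^b = 39.5^2.38 = 6308.1366
W = 0.149 * 6308.1366 = 939.9 kg

939.9


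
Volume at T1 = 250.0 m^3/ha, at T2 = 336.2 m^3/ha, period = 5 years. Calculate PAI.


Formula: PAI = (V_T2 - V_T1) / (T2 - T1)
Volume increment = 336.2 - 250.0 = 86.2 m^3/ha
PAI = 86.2 / 5 = 17.24 m^3/ha/year

17.24


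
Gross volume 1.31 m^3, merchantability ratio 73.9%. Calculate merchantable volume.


Formula: MV = V_total * (merchantable_pct / 100)
Merchantable fraction = 73.9% / 100 = 0.739
MV = 1.31 m^3 * 0.739 = 0.968 m^3

0.968


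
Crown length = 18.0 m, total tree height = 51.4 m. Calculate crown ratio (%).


Formula: Crown Ratio = (Crown Length / Total Height) * 100
CR = (18.0 m / 51.4 m) * 100
CR = 0.3502 * 100 = 35.0%

35.0


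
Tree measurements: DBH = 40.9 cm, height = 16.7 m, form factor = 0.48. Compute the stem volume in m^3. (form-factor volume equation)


Formula: V = pi * (DBH/200)^2 * H * ff
Radius = DBH/200 = 40.9/200 = 0.2045 m
Radius^2 = 0.2045^2 = 0.04182025 m^2
V = pi * 0.04182025 * 16.7 * 0.48
V = 1.053 m^3

1.053


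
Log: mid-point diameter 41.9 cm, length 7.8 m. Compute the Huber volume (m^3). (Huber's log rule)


Huber: V = Am * L,  Am = pi*(Dm/200)^2
Am = pi*(41.9/200)^2 = 0.137885 m^2
V = 0.137885*7.8 = 1.0755 m^3

1.0755


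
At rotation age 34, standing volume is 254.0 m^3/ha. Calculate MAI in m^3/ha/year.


Formula: MAI = Total Volume / Stand Age
MAI = 254.0 m^3/ha / 34 years
MAI = 7.47 m^3/ha/year

7.47


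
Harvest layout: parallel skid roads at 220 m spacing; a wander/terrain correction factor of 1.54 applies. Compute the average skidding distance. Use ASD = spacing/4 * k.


Formula: ASD = (spacing / 4) * correction
Uncorrected distance = spacing / 4 = 220 / 4 = 55 m
ASD = 55 * 1.54 = 85 m

85


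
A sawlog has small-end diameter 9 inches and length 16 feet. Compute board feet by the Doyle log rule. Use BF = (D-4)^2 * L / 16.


Doyle: BF = (D - 4)^2 * L / 16
Adjusted diameter = 9 - 4 = 5 in
(D-4)^2 = 5^2 = 25
BF = 25 * 16 / 16 = 25 BF

25


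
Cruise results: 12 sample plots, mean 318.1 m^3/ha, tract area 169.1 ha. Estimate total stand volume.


Formula: Total Volume = Mean Volume per ha * Total Area
Total Volume = 318.1 m^3/ha * 169.1 ha
Total Volume = 53791 m^3

53791


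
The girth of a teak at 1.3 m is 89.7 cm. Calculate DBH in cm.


Formula: DBH = C / pi
DBH = 89.7 / pi
pi = 3.14159...
DBH = 28.6 cm

28.6


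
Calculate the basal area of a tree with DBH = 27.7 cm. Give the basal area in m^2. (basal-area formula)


Formula: BA = pi * (DBH/2)^2 / 10000  (cm^2 to m^2)
Radius = DBH/2 = 27.7/2 = 13.85 cm
BA = pi * 13.85^2 / 10000
   = 602.6282 cm^2 / 10000
   = 0.0603 m^2

0.0603


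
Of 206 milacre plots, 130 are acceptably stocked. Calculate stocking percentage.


Formula: Stocking % = stocked plots / total plots * 100
Stocking = 130 / 206 * 100
Stocking = 0.6311 * 100 = 63.1%

63.1


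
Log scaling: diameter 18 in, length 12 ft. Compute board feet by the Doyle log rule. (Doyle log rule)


Doyle: BF = (D - 4)^2 * L / 16
Adjusted diameter = 18 - 4 = 14 in
(D-4)^2 = 14^2 = 196
BF = 196 * 12 / 16 = 147 BF

147


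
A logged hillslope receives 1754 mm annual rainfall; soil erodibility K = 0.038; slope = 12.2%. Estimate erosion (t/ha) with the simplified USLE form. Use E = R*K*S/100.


Formula: E = R * K * S / 100  (simplified USLE)
R * K = 1754 * 0.038 = 66.652
E = 66.652 * 12.2 / 100 = 8.13 t/ha

8.13


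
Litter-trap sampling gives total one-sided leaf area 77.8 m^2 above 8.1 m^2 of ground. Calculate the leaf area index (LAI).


Formula: LAI = total leaf area / ground area  (dimensionless)
LAI = 77.8 m^2 / 8.1 m^2
LAI = 9.6

9.6


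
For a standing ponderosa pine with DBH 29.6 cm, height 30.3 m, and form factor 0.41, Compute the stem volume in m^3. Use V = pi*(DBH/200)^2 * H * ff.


Formula: V = pi * (DBH/200)^2 * H * ff
Radius = DBH/200 = 29.6/200 = 0.148 m
Radius^2 = 0.148^2 = 0.021904 m^2
V = pi * 0.021904 * 30.3 * 0.41
V = 0.855 m^3

0.855


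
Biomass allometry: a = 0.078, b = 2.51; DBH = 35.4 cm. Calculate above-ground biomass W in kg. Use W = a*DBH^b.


Formula: W = a * DBH^b  (allometric power law)
DBH^b = 35.4^2.51 = 7726.7736
W = 0.078 * 7726.7736 = 602.7 kg

602.7


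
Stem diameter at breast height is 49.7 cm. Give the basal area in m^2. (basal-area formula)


Formula: BA = pi * (DBH/2)^2 / 10000  (cm^2 to m^2)
Radius = DBH/2 = 49.7/2 = 24.85 cm
BA = pi * 24.85^2 / 10000
   = 1940.0041 cm^2 / 10000
   = 0.194 m^2

0.194


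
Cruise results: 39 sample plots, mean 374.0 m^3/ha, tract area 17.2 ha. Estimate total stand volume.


Formula: Total Volume = Mean Volume per ha * Total Area
Total Volume = 374.0 m^3/ha * 17.2 ha
Total Volume = 6433 m^3

6433


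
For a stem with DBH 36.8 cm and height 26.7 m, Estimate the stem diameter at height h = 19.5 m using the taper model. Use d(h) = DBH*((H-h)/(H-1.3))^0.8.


Taper: d(h) = DBH * ((H - h) / (H - 1.3))^0.8
Numerator = H - h = 26.7 - 19.5 = 7.2 m
Denominator = H - 1.3 = 26.7 - 1.3 = 25.4 m
Ratio = 7.2 / 25.4 = 0.28346
d = 36.8 * 0.28346^0.8 = 13.4 cm

13.4


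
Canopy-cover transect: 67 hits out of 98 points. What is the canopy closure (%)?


Formula: Canopy closure = covered points / total points * 100
Closure = 67 / 98 * 100
Closure = 0.6837 * 100 = 68.4%

68.4


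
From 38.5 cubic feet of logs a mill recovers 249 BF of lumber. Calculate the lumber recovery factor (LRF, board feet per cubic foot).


Formula: LRF = Lumber Output (BF) / Log Input (ft^3)
LRF = 249 BF / 38.5 ft^3
LRF = 6.47 BF/ft^3

6.47


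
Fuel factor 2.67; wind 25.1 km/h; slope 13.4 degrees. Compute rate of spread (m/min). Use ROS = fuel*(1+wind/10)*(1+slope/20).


Formula: ROS = fuel * (1 + wind/10) * (1 + slope/20)
Wind factor = 1 + 25.1/10 = 3.51
Slope factor = 1 + 13.4/20 = 1.67
ROS = 2.67 * 3.51 * 1.67 = 15.65 m/min

15.65


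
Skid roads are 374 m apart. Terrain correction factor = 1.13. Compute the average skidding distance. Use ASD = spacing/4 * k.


Formula: ASD = (spacing / 4) * correction
Uncorrected distance = spacing / 4 = 374 / 4 = 93.5 m
ASD = 93.5 * 1.13 = 106 m

106


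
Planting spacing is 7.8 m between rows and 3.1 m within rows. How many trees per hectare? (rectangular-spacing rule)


Formula: TPH = 10000 m^2/ha / (spacing_x * spacing_y)
Area per tree = 7.8 m * 3.1 m = 24.18 m^2
TPH = 10000 / 24.18 = 414 trees/ha

414


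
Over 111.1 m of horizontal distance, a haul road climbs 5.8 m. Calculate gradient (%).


Formula: Gradient = rise / run * 100
Gradient = 5.8 / 111.1 * 100 = 5.2%

5.2


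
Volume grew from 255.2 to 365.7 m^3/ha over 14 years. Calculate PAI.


Formula: PAI = (V_T2 - V_T1) / (T2 - T1)
Volume increment = 365.7 - 255.2 = 110.5 m^3/ha
PAI = 110.5 / 14 = 7.89 m^3/ha/year

7.89


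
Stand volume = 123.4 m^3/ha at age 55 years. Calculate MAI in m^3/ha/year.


Formula: MAI = Total Volume / Stand Age
MAI = 123.4 m^3/ha / 55 years
MAI = 2.24 m^3/ha/year

2.24


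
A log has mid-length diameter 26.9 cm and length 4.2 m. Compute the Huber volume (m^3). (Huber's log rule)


Huber: V = Am * L,  Am = pi*(Dm/200)^2
Am = pi*(26.9/200)^2 = 0.056832 m^2
V = 0.056832*4.2 = 0.2387 m^3

0.2387


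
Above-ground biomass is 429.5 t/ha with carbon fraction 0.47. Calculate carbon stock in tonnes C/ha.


Formula: Carbon Stock = Biomass * Carbon Fraction
C = 429.5 t/ha * 0.47
C = 201.9 t C/ha

201.9


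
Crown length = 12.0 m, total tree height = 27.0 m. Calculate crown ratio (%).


Formula: Crown Ratio = (Crown Length / Total Height) * 100
CR = (12.0 m / 27.0 m) * 100
CR = 0.4444 * 100 = 44.4%

44.4


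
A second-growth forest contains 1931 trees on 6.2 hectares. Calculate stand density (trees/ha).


Formula: Stand Density = N_trees / Area_ha
Density = 1931 trees / 6.2 ha
Density = 311 trees/ha

311


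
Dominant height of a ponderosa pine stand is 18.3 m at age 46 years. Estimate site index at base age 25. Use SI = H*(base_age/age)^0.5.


Formula: SI = H_dom * (base_age / age)^0.5
Age ratio = 25 / 46 = 0.54348
sqrt(age_ratio) = 0.73721
SI = 18.3 * 0.73721 = 13.5 m

13.5


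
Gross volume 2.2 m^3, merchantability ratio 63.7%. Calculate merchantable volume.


Formula: MV = V_total * (merchantable_pct / 100)
Merchantable fraction = 63.7% / 100 = 0.637
MV = 2.2 m^3 * 0.637 = 1.401 m^3

1.401


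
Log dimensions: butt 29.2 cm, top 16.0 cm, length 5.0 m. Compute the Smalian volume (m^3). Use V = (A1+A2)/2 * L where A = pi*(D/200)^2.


Smalian: V = (A1 + A2)/2 * L,  A = pi*(D/200)^2
A1 = pi*(29.2/200)^2 = 0.066966 m^2
A2 = pi*(16.0/200)^2 = 0.020106 m^2
V = (0.066966+0.020106)/2*5.0 = 0.2177 m^3

0.2177


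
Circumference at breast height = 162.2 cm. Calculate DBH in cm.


Formula: DBH = C / pi
DBH = 162.2 / pi
pi = 3.14159...
DBH = 51.6 cm

51.6


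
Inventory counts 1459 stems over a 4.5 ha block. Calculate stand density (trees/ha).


Formula: Stand Density = N_trees / Area_ha
Density = 1459 trees / 4.5 ha
Density = 324 trees/ha

324


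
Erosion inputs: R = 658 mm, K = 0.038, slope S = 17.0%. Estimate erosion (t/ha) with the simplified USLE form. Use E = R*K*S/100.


Formula: E = R * K * S / 100  (simplified USLE)
R * K = 658 * 0.038 = 25.004
E = 25.004 * 17.0 / 100 = 4.25 t/ha

4.25


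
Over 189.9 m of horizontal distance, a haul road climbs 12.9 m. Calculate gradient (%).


Formula: Gradient = rise / run * 100
Gradient = 12.9 / 189.9 * 100 = 6.8%

6.8


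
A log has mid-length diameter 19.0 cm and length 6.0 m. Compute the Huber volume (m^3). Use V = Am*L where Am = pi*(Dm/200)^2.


Huber: V = Am * L,  Am = pi*(Dm/200)^2
Am = pi*(19.0/200)^2 = 0.028353 m^2
V = 0.028353*6.0 = 0.1701 m^3

0.1701


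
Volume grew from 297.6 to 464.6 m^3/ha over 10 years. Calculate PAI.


Formula: PAI = (V_T2 - V_T1) / (T2 - T1)
Volume increment = 464.6 - 297.6 = 167.0 m^3/ha
PAI = 167.0 / 10 = 16.7 m^3/ha/year

16.7


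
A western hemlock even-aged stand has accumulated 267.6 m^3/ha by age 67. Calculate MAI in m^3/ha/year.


Formula: MAI = Total Volume / Stand Age
MAI = 267.6 m^3/ha / 67 years
MAI = 3.99 m^3/ha/year

3.99


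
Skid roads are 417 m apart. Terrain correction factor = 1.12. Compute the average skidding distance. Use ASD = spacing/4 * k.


Formula: ASD = (spacing / 4) * correction
Uncorrected distance = spacing / 4 = 417 / 4 = 104.25 m
ASD = 104.25 * 1.12 = 117 m

117


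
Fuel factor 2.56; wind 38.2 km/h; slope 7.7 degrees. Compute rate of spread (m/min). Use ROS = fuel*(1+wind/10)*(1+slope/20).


Formula: ROS = fuel * (1 + wind/10) * (1 + slope/20)
Wind factor = 1 + 38.2/10 = 4.82
Slope factor = 1 + 7.7/20 = 1.385
ROS = 2.56 * 4.82 * 1.385 = 17.09 m/min

17.09


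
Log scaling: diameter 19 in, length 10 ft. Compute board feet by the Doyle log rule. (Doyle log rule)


Doyle: BF = (D - 4)^2 * L / 16
Adjusted diameter = 19 - 4 = 15 in
(D-4)^2 = 15^2 = 225
BF = 225 * 10 / 16 = 141 BF

141


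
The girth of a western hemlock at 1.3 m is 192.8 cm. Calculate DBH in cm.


Formula: DBH = C / pi
DBH = 192.8 / pi
pi = 3.14159...
DBH = 61.4 cm

61.4


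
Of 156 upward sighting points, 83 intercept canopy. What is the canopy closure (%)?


Formula: Canopy closure = covered points / total points * 100
Closure = 83 / 156 * 100
Closure = 0.5321 * 100 = 53.2%

53.2


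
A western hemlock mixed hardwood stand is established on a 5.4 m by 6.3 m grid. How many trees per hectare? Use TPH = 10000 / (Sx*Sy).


Formula: TPH = 10000 m^2/ha / (spacing_x * spacing_y)
Area per tree = 5.4 m * 6.3 m = 34.02 m^2
TPH = 10000 / 34.02 = 294 trees/ha

294


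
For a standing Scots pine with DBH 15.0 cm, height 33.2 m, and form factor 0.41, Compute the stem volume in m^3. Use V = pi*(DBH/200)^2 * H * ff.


Formula: V = pi * (DBH/200)^2 * H * ff
Radius = DBH/200 = 15.0/200 = 0.075 m
Radius^2 = 0.075^2 = 0.005625 m^2
V = pi * 0.005625 * 33.2 * 0.41
V = 0.241 m^3

0.241


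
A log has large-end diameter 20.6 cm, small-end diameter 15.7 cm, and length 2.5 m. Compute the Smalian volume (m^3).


Smalian: V = (A1 + A2)/2 * L,  A = pi*(D/200)^2
A1 = pi*(20.6/200)^2 = 0.033329 m^2
A2 = pi*(15.7/200)^2 = 0.019359 m^2
V = (0.033329+0.019359)/2*2.5 = 0.0659 m^3

0.0659


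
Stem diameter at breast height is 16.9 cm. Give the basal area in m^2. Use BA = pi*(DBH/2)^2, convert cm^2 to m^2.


Formula: BA = pi * (DBH/2)^2 / 10000  (cm^2 to m^2)
Radius = DBH/2 = 16.9/2 = 8.45 cm
BA = pi * 8.45^2 / 10000
   = 224.3176 cm^2 / 10000
   = 0.0224 m^2

0.0224


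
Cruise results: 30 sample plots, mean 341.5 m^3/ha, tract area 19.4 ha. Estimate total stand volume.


Formula: Total Volume = Mean Volume per ha * Total Area
Total Volume = 341.5 m^3/ha * 19.4 ha
Total Volume = 6625 m^3

6625


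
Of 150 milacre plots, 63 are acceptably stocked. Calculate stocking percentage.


Formula: Stocking % = stocked plots / total plots * 100
Stocking = 63 / 150 * 100
Stocking = 0.42 * 100 = 42.0%

42.0


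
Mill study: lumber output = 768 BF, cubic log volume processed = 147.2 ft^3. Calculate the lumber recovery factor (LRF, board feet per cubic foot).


Formula: LRF = Lumber Output (BF) / Log Input (ft^3)
LRF = 768 BF / 147.2 ft^3
LRF = 5.22 BF/ft^3

5.22


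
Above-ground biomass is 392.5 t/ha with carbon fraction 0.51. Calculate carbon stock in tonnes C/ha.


Formula: Carbon Stock = Biomass * Carbon Fraction
C = 392.5 t/ha * 0.51
C = 200.2 t C/ha

200.2


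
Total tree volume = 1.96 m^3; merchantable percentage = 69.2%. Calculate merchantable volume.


Formula: MV = V_total * (merchantable_pct / 100)
Merchantable fraction = 69.2% / 100 = 0.692
MV = 1.96 m^3 * 0.692 = 1.356 m^3

1.356


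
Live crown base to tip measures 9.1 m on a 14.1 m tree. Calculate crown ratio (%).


Formula: Crown Ratio = (Crown Length / Total Height) * 100
CR = (9.1 m / 14.1 m) * 100
CR = 0.6454 * 100 = 64.5%

64.5


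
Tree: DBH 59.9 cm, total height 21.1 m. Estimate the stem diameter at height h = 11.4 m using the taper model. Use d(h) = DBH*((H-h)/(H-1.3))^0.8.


Taper: d(h) = DBH * ((H - h) / (H - 1.3))^0.8
Numerator = H - h = 21.1 - 11.4 = 9.7 m
Denominator = H - 1.3 = 21.1 - 1.3 = 19.8 m
Ratio = 9.7 / 19.8 = 0.4899
d = 59.9 * 0.4899^0.8 = 33.8 cm

33.8


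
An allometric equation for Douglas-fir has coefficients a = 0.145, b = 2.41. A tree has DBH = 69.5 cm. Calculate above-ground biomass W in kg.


Formula: W = a * DBH^b  (allometric power law)
DBH^b = 69.5^2.41 = 27490.5469
W = 0.145 * 27490.5469 = 3986.1 kg

3986.1


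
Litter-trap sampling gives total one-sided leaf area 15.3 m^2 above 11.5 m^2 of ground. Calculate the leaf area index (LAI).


Formula: LAI = total leaf area / ground area  (dimensionless)
LAI = 15.3 m^2 / 11.5 m^2
LAI = 1.33

1.33


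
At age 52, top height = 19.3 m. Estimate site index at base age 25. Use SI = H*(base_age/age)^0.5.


Formula: SI = H_dom * (base_age / age)^0.5
Age ratio = 25 / 52 = 0.48077
sqrt(age_ratio) = 0.69338
SI = 19.3 * 0.69338 = 13.4 m

13.4


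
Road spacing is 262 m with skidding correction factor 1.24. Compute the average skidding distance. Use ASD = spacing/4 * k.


Formula: ASD = (spacing / 4) * correction
Uncorrected distance = spacing / 4 = 262 / 4 = 65.5 m
ASD = 65.5 * 1.24 = 81 m

81


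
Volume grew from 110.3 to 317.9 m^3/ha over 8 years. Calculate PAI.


Formula: PAI = (V_T2 - V_T1) / (T2 - T1)
Volume increment = 317.9 - 110.3 = 207.6 m^3/ha
PAI = 207.6 / 8 = 25.95 m^3/ha/year

25.95


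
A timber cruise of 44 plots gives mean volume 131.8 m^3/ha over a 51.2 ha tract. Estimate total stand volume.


Formula: Total Volume = Mean Volume per ha * Total Area
Total Volume = 131.8 m^3/ha * 51.2 ha
Total Volume = 6748 m^3

6748


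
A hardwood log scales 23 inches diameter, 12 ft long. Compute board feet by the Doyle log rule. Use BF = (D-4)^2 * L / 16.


Doyle: BF = (D - 4)^2 * L / 16
Adjusted diameter = 23 - 4 = 19 in
(D-4)^2 = 19^2 = 361
BF = 361 * 12 / 16 = 271 BF

271


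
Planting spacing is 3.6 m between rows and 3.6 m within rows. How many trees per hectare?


Formula: TPH = 10000 m^2/ha / (spacing_x * spacing_y)
Area per tree = 3.6 m * 3.6 m = 12.96 m^2
TPH = 10000 / 12.96 = 772 trees/ha

772


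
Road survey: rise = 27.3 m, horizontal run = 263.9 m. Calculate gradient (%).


Formula: Gradient = rise / run * 100
Gradient = 27.3 / 263.9 * 100 = 10.3%

10.3


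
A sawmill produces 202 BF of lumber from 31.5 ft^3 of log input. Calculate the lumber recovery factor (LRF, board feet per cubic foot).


Formula: LRF = Lumber Output (BF) / Log Input (ft^3)
LRF = 202 BF / 31.5 ft^3
LRF = 6.41 BF/ft^3

6.41


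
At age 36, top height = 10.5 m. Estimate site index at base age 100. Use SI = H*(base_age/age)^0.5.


Formula: SI = H_dom * (base_age / age)^0.5
Age ratio = 100 / 36 = 2.77778
sqrt(age_ratio) = 1.66667
SI = 10.5 * 1.66667 = 17.5 m

17.5


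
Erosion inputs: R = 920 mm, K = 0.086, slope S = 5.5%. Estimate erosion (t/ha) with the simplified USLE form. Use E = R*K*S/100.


Formula: E = R * K * S / 100  (simplified USLE)
R * K = 920 * 0.086 = 79.12
E = 79.12 * 5.5 / 100 = 4.35 t/ha

4.35


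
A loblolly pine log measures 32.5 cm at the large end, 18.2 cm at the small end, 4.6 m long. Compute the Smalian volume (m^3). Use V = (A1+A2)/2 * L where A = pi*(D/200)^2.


Smalian: V = (A1 + A2)/2 * L,  A = pi*(D/200)^2
A1 = pi*(32.5/200)^2 = 0.082958 m^2
A2 = pi*(18.2/200)^2 = 0.026016 m^2
V = (0.082958+0.026016)/2*4.6 = 0.2506 m^3

0.2506


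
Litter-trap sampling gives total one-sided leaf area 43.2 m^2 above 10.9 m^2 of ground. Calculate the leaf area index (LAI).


Formula: LAI = total leaf area / ground area  (dimensionless)
LAI = 43.2 m^2 / 10.9 m^2
LAI = 3.96

3.96


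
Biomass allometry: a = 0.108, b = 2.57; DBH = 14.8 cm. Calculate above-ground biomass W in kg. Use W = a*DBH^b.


Formula: W = a * DBH^b  (allometric power law)
DBH^b = 14.8^2.57 = 1017.5895
W = 0.108 * 1017.5895 = 109.9 kg

109.9


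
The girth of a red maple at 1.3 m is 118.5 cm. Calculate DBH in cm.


Formula: DBH = C / pi
DBH = 118.5 / pi
pi = 3.14159...
DBH = 37.7 cm

37.7


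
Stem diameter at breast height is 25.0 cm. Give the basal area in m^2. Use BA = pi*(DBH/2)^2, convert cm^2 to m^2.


Formula: BA = pi * (DBH/2)^2 / 10000  (cm^2 to m^2)
Radius = DBH/2 = 25.0/2 = 12.5 cm
BA = pi * 12.5^2 / 10000
   = 490.8739 cm^2 / 10000
   = 0.0491 m^2

0.0491


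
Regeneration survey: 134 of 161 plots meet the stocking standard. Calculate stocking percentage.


Formula: Stocking % = stocked plots / total plots * 100
Stocking = 134 / 161 * 100
Stocking = 0.8323 * 100 = 83.2%

83.2


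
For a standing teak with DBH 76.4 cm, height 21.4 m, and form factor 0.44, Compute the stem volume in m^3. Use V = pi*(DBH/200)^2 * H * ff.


Formula: V = pi * (DBH/200)^2 * H * ff
Radius = DBH/200 = 76.4/200 = 0.382 m
Radius^2 = 0.382^2 = 0.145924 m^2
V = pi * 0.145924 * 21.4 * 0.44
V = 4.317 m^3

4.317


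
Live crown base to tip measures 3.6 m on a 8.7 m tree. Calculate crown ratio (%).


Formula: Crown Ratio = (Crown Length / Total Height) * 100
CR = (3.6 m / 8.7 m) * 100
CR = 0.4138 * 100 = 41.4%

41.4


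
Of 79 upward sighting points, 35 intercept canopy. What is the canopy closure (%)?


Formula: Canopy closure = covered points / total points * 100
Closure = 35 / 79 * 100
Closure = 0.443 * 100 = 44.3%

44.3


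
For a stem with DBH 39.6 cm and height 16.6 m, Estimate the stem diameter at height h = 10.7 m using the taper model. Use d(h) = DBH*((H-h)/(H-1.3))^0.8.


Taper: d(h) = DBH * ((H - h) / (H - 1.3))^0.8
Numerator = H - h = 16.6 - 10.7 = 5.9 m
Denominator = H - 1.3 = 16.6 - 1.3 = 15.3 m
Ratio = 5.9 / 15.3 = 0.38562
d = 39.6 * 0.38562^0.8 = 18.5 cm

18.5


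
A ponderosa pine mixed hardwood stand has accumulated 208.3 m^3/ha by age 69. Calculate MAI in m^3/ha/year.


Formula: MAI = Total Volume / Stand Age
MAI = 208.3 m^3/ha / 69 years
MAI = 3.02 m^3/ha/year

3.02


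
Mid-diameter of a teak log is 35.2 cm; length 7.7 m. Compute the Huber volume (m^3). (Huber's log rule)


Huber: V = Am * L,  Am = pi*(Dm/200)^2
Am = pi*(35.2/200)^2 = 0.097314 m^2
V = 0.097314*7.7 = 0.7493 m^3

0.7493


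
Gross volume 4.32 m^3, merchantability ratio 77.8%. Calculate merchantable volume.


Formula: MV = V_total * (merchantable_pct / 100)
Merchantable fraction = 77.8% / 100 = 0.778
MV = 4.32 m^3 * 0.778 = 3.361 m^3

3.361


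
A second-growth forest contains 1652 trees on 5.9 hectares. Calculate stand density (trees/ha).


Formula: Stand Density = N_trees / Area_ha
Density = 1652 trees / 5.9 ha
Density = 280 trees/ha

280


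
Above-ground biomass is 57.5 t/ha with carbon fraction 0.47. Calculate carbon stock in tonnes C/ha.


Formula: Carbon Stock = Biomass * Carbon Fraction
C = 57.5 t/ha * 0.47
C = 27.0 t C/ha

27.0


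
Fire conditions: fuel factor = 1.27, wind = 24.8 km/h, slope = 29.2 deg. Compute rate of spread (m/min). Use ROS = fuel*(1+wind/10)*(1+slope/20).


Formula: ROS = fuel * (1 + wind/10) * (1 + slope/20)
Wind factor = 1 + 24.8/10 = 3.48
Slope factor = 1 + 29.2/20 = 2.46
ROS = 1.27 * 3.48 * 2.46 = 10.87 m/min

10.87


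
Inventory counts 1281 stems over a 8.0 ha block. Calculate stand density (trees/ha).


Formula: Stand Density = N_trees / Area_ha
Density = 1281 trees / 8.0 ha
Density = 160 trees/ha

160


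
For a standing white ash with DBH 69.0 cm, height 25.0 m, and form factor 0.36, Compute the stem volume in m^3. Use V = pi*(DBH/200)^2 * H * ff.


Formula: V = pi * (DBH/200)^2 * H * ff
Radius = DBH/200 = 69.0/200 = 0.345 m
Radius^2 = 0.345^2 = 0.119025 m^2
V = pi * 0.119025 * 25.0 * 0.36
V = 3.365 m^3

3.365


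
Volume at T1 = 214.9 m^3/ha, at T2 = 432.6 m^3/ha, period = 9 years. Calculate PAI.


Formula: PAI = (V_T2 - V_T1) / (T2 - T1)
Volume increment = 432.6 - 214.9 = 217.7 m^3/ha
PAI = 217.7 / 9 = 24.19 m^3/ha/year

24.19


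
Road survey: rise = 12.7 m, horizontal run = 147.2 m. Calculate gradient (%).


Formula: Gradient = rise / run * 100
Gradient = 12.7 / 147.2 * 100 = 8.6%

8.6


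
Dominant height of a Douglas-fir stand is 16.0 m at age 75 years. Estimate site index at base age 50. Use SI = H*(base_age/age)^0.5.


Formula: SI = H_dom * (base_age / age)^0.5
Age ratio = 50 / 75 = 0.66667
sqrt(age_ratio) = 0.8165
SI = 16.0 * 0.8165 = 13.1 m

13.1


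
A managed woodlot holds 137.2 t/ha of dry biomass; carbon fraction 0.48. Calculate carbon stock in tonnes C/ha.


Formula: Carbon Stock = Biomass * Carbon Fraction
C = 137.2 t/ha * 0.48
C = 65.9 t C/ha

65.9


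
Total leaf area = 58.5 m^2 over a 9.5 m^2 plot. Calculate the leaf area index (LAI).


Formula: LAI = total leaf area / ground area  (dimensionless)
LAI = 58.5 m^2 / 9.5 m^2
LAI = 6.16

6.16


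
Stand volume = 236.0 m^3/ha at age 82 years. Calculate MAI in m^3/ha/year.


Formula: MAI = Total Volume / Stand Age
MAI = 236.0 m^3/ha / 82 years
MAI = 2.88 m^3/ha/year

2.88


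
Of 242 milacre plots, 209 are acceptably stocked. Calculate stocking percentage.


Formula: Stocking % = stocked plots / total plots * 100
Stocking = 209 / 242 * 100
Stocking = 0.8636 * 100 = 86.4%

86.4


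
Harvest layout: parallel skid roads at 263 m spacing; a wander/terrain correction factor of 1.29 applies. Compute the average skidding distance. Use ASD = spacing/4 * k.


Formula: ASD = (spacing / 4) * correction
Uncorrected distance = spacing / 4 = 263 / 4 = 65.75 m
ASD = 65.75 * 1.29 = 85 m

85


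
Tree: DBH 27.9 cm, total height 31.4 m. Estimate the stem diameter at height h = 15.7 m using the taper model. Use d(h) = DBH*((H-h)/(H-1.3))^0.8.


Taper: d(h) = DBH * ((H - h) / (H - 1.3))^0.8
Numerator = H - h = 31.4 - 15.7 = 15.7 m
Denominator = H - 1.3 = 31.4 - 1.3 = 30.1 m
Ratio = 15.7 / 30.1 = 0.52159
d = 27.9 * 0.52159^0.8 = 16.6 cm

16.6


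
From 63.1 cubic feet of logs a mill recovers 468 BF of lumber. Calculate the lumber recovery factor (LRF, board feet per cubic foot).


Formula: LRF = Lumber Output (BF) / Log Input (ft^3)
LRF = 468 BF / 63.1 ft^3
LRF = 7.42 BF/ft^3

7.42


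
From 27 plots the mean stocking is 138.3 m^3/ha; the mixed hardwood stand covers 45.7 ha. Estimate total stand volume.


Formula: Total Volume = Mean Volume per ha * Total Area
Total Volume = 138.3 m^3/ha * 45.7 ha
Total Volume = 6320 m^3

6320


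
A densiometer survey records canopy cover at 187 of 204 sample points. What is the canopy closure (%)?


Formula: Canopy closure = covered points / total points * 100
Closure = 187 / 204 * 100
Closure = 0.9167 * 100 = 91.7%

91.7


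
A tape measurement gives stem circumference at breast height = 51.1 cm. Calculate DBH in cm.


Formula: DBH = C / pi
DBH = 51.1 / pi
pi = 3.14159...
DBH = 16.3 cm

16.3


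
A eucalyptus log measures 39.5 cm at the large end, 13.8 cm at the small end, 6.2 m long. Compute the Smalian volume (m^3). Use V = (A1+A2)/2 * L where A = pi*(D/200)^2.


Smalian: V = (A1 + A2)/2 * L,  A = pi*(D/200)^2
A1 = pi*(39.5/200)^2 = 0.122542 m^2
A2 = pi*(13.8/200)^2 = 0.014957 m^2
V = (0.122542+0.014957)/2*6.2 = 0.4262 m^3

0.4262


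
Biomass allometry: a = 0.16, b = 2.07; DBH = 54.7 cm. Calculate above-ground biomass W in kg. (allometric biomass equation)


Formula: W = a * DBH^b  (allometric power law)
DBH^b = 54.7^2.07 = 3959.44
W = 0.16 * 3959.44 = 633.5 kg

633.5


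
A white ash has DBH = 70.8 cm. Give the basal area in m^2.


Formula: BA = pi * (DBH/2)^2 / 10000  (cm^2 to m^2)
Radius = DBH/2 = 70.8/2 = 35.4 cm
BA = pi * 35.4^2 / 10000
   = 3936.9182 cm^2 / 10000
   = 0.3937 m^2

0.3937


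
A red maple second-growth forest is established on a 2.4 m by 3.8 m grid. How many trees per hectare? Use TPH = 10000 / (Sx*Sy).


Formula: TPH = 10000 m^2/ha / (spacing_x * spacing_y)
Area per tree = 2.4 m * 3.8 m = 9.12 m^2
TPH = 10000 / 9.12 = 1096 trees/ha

1096


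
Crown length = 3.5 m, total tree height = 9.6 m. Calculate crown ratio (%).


Formula: Crown Ratio = (Crown Length / Total Height) * 100
CR = (3.5 m / 9.6 m) * 100
CR = 0.3646 * 100 = 36.5%

36.5


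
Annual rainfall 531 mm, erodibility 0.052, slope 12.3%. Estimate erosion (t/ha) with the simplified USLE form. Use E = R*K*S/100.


Formula: E = R * K * S / 100  (simplified USLE)
R * K = 531 * 0.052 = 27.612
E = 27.612 * 12.3 / 100 = 3.4 t/ha

3.4


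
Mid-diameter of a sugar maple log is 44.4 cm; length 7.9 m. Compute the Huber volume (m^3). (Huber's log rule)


Huber: V = Am * L,  Am = pi*(Dm/200)^2
Am = pi*(44.4/200)^2 = 0.15483 m^2
V = 0.15483*7.9 = 1.2232 m^3

1.2232


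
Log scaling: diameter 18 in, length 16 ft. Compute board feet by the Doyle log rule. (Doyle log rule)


Doyle: BF = (D - 4)^2 * L / 16
Adjusted diameter = 18 - 4 = 14 in
(D-4)^2 = 14^2 = 196
BF = 196 * 16 / 16 = 196 BF

196


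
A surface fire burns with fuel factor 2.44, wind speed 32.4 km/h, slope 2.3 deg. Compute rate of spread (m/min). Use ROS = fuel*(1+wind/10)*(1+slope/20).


Formula: ROS = fuel * (1 + wind/10) * (1 + slope/20)
Wind factor = 1 + 32.4/10 = 4.24
Slope factor = 1 + 2.3/20 = 1.115
ROS = 2.44 * 4.24 * 1.115 = 11.54 m/min

11.54


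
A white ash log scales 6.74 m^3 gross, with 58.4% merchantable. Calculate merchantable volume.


Formula: MV = V_total * (merchantable_pct / 100)
Merchantable fraction = 58.4% / 100 = 0.584
MV = 6.74 m^3 * 0.584 = 3.936 m^3

3.936


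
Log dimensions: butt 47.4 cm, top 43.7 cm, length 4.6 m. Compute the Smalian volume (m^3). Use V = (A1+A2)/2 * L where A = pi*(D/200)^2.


Smalian: V = (A1 + A2)/2 * L,  A = pi*(D/200)^2
A1 = pi*(47.4/200)^2 = 0.17646 m^2
A2 = pi*(43.7/200)^2 = 0.149987 m^2
V = (0.17646+0.149987)/2*4.6 = 0.7508 m^3

0.7508


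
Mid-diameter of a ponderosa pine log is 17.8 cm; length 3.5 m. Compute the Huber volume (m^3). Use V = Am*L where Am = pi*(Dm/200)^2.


Huber: V = Am * L,  Am = pi*(Dm/200)^2
Am = pi*(17.8/200)^2 = 0.024885 m^2
V = 0.024885*3.5 = 0.0871 m^3

0.0871


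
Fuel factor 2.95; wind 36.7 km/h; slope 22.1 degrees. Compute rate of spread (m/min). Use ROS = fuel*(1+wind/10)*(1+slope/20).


Formula: ROS = fuel * (1 + wind/10) * (1 + slope/20)
Wind factor = 1 + 36.7/10 = 4.67
Slope factor = 1 + 22.1/20 = 2.105
ROS = 2.95 * 4.67 * 2.105 = 29.0 m/min

29.0


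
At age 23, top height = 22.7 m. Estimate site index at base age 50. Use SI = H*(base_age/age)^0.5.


Formula: SI = H_dom * (base_age / age)^0.5
Age ratio = 50 / 23 = 2.17391
sqrt(age_ratio) = 1.47442
SI = 22.7 * 1.47442 = 33.5 m

33.5


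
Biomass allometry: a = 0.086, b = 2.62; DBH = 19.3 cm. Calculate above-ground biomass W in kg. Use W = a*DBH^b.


Formula: W = a * DBH^b  (allometric power law)
DBH^b = 19.3^2.62 = 2334.3187
W = 0.086 * 2334.3187 = 200.8 kg

200.8


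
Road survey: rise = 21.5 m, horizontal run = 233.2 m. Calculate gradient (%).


Formula: Gradient = rise / run * 100
Gradient = 21.5 / 233.2 * 100 = 9.2%

9.2


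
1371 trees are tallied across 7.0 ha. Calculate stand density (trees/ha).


Formula: Stand Density = N_trees / Area_ha
Density = 1371 trees / 7.0 ha
Density = 196 trees/ha

196


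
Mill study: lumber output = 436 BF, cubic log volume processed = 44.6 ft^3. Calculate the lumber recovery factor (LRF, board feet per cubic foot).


Formula: LRF = Lumber Output (BF) / Log Input (ft^3)
LRF = 436 BF / 44.6 ft^3
LRF = 9.78 BF/ft^3

9.78


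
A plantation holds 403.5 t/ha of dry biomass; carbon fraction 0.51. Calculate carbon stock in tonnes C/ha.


Formula: Carbon Stock = Biomass * Carbon Fraction
C = 403.5 t/ha * 0.51
C = 205.8 t C/ha

205.8


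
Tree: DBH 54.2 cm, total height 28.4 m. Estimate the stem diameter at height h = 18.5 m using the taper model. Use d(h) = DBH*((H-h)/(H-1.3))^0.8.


Taper: d(h) = DBH * ((H - h) / (H - 1.3))^0.8
Numerator = H - h = 28.4 - 18.5 = 9.9 m
Denominator = H - 1.3 = 28.4 - 1.3 = 27.1 m
Ratio = 9.9 / 27.1 = 0.36531
d = 54.2 * 0.36531^0.8 = 24.2 cm

24.2


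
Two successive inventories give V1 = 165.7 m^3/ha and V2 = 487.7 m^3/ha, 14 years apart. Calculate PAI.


Formula: PAI = (V_T2 - V_T1) / (T2 - T1)
Volume increment = 487.7 - 165.7 = 322.0 m^3/ha
PAI = 322.0 / 14 = 23.0 m^3/ha/year

23.0


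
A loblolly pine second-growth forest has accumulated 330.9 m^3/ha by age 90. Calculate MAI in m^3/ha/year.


Formula: MAI = Total Volume / Stand Age
MAI = 330.9 m^3/ha / 90 years
MAI = 3.68 m^3/ha/year

3.68


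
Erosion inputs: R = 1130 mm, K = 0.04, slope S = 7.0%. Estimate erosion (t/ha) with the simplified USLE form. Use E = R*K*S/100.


Formula: E = R * K * S / 100  (simplified USLE)
R * K = 1130 * 0.04 = 45.2
E = 45.2 * 7.0 / 100 = 3.16 t/ha

3.16


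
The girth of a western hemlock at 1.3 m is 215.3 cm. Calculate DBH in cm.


Formula: DBH = C / pi
DBH = 215.3 / pi
pi = 3.14159...
DBH = 68.5 cm

68.5


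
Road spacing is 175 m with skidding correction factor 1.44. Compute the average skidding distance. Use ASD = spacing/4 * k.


Formula: ASD = (spacing / 4) * correction
Uncorrected distance = spacing / 4 = 175 / 4 = 43.75 m
ASD = 43.75 * 1.44 = 63 m

63


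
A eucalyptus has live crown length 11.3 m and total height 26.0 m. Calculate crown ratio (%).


Formula: Crown Ratio = (Crown Length / Total Height) * 100
CR = (11.3 m / 26.0 m) * 100
CR = 0.4346 * 100 = 43.5%

43.5


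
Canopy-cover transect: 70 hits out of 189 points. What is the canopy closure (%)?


Formula: Canopy closure = covered points / total points * 100
Closure = 70 / 189 * 100
Closure = 0.3704 * 100 = 37.0%

37.0


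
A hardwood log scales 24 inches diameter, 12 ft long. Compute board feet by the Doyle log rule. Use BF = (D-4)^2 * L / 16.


Doyle: BF = (D - 4)^2 * L / 16
Adjusted diameter = 24 - 4 = 20 in
(D-4)^2 = 20^2 = 400
BF = 400 * 12 / 16 = 300 BF

300


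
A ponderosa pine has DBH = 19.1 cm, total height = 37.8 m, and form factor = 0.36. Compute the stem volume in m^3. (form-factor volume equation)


Formula: V = pi * (DBH/200)^2 * H * ff
Radius = DBH/200 = 19.1/200 = 0.0955 m
Radius^2 = 0.0955^2 = 0.00912025 m^2
V = pi * 0.00912025 * 37.8 * 0.36
V = 0.39 m^3

0.39


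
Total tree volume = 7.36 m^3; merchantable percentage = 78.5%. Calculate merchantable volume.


Formula: MV = V_total * (merchantable_pct / 100)
Merchantable fraction = 78.5% / 100 = 0.785
MV = 7.36 m^3 * 0.785 = 5.778 m^3

5.778


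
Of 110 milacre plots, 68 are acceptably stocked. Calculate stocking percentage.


Formula: Stocking % = stocked plots / total plots * 100
Stocking = 68 / 110 * 100
Stocking = 0.6182 * 100 = 61.8%

61.8


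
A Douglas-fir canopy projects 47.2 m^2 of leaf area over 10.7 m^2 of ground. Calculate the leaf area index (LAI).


Formula: LAI = total leaf area / ground area  (dimensionless)
LAI = 47.2 m^2 / 10.7 m^2
LAI = 4.41

4.41
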